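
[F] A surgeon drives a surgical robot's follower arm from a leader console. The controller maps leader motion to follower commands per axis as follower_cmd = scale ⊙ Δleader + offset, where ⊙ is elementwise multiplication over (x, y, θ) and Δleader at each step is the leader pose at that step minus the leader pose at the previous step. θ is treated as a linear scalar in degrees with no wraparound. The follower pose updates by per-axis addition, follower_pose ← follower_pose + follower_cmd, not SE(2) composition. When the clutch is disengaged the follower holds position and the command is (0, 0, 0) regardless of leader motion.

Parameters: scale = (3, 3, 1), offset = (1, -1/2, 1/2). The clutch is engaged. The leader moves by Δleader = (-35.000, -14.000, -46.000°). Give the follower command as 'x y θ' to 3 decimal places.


axis x: 3·-35.000 + 1 = -104.000
axis y: 3·-14.000 + -1/2 = -42.500
axis θ: 1·-46.000 + 1/2 = -45.500

-104.000 -42.500 -45.500


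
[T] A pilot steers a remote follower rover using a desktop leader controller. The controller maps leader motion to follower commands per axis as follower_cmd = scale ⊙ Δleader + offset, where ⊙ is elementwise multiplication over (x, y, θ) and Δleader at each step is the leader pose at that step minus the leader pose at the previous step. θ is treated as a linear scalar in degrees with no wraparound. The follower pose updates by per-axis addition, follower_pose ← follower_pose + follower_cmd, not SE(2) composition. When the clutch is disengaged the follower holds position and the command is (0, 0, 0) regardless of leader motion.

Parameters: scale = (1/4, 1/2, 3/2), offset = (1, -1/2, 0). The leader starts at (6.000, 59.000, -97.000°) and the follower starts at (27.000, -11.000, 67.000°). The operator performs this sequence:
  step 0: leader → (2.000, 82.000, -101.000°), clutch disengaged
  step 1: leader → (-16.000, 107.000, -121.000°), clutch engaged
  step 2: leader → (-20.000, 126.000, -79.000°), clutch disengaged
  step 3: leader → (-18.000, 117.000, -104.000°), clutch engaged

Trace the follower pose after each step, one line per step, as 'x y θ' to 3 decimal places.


27.000 -11.000 67.000
23.500 1.000 37.000
23.500 1.000 37.000
25.000 -4.000 -0.500

step 0: Δleader=(-4.000, 23.000, -4.000°), disengaged; cmd=(0,0,0) → follower holds at (27.000, -11.000, 67.000°)
step 1: Δleader=(-18.000, 25.000, -20.000°), engaged; cmd=(-3.500, 12.000, -30.000°) → follower=(23.500, 1.000, 37.000°)
step 2: Δleader=(-4.000, 19.000, 42.000°), disengaged; cmd=(0,0,0) → follower holds at (23.500, 1.000, 37.000°)
step 3: Δleader=(2.000, -9.000, -25.000°), engaged; cmd=(1.500, -5.000, -37.500°) → follower=(25.000, -4.000, -0.500°)


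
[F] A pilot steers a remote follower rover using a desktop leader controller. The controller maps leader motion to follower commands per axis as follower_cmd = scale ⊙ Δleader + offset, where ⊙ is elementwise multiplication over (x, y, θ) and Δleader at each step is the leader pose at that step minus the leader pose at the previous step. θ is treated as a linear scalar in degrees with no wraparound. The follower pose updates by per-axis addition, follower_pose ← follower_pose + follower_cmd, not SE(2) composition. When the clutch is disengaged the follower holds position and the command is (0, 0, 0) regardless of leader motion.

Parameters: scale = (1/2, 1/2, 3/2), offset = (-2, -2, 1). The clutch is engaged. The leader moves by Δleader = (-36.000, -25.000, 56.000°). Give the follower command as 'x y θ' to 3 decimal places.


-20.000 -14.500 85.000

axis x: 1/2·-36.000 + -2 = -20.000
axis y: 1/2·-25.000 + -2 = -14.500
axis θ: 3/2·56.000 + 1 = 85.000


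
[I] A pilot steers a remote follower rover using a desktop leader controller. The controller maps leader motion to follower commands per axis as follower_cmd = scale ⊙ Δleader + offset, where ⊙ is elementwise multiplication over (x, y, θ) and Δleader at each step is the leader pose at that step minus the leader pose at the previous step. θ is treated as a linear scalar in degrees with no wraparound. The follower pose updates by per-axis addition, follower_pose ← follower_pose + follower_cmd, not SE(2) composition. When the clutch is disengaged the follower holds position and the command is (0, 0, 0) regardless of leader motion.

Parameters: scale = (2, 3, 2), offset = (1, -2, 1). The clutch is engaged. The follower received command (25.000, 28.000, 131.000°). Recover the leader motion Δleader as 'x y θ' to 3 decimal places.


12.000 10.000 65.000

axis x: (25.000 − 1) / (2) = 12.000
axis y: (28.000 − -2) / (3) = 10.000
axis θ: (131.000 − 1) / (2) = 65.000


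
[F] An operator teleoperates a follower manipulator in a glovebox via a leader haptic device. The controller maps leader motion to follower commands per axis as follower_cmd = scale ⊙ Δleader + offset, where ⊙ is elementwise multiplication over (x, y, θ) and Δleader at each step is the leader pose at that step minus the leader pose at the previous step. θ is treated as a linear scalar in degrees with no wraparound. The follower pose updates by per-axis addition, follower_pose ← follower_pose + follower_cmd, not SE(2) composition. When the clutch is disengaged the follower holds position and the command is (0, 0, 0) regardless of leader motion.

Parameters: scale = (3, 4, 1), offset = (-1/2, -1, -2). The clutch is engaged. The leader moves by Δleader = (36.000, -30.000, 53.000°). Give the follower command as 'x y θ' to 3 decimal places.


axis x: 3·36.000 + -1/2 = 107.500
axis y: 4·-30.000 + -1 = -121.000
axis θ: 1·53.000 + -2 = 51.000

107.500 -121.000 51.000


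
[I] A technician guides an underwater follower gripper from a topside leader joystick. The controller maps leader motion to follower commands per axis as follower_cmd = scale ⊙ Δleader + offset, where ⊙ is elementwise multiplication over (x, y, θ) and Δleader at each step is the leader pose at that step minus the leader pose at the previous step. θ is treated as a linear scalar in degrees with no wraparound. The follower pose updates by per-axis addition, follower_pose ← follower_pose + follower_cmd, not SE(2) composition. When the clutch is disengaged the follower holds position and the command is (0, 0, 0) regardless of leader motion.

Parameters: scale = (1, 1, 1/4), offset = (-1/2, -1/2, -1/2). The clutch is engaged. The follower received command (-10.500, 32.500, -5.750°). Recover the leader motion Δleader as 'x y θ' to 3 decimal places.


axis x: (-10.500 − -1/2) / (1) = -10.000
axis y: (32.500 − -1/2) / (1) = 33.000
axis θ: (-5.750 − -1/2) / (1/4) = -21.000

-10.000 33.000 -21.000


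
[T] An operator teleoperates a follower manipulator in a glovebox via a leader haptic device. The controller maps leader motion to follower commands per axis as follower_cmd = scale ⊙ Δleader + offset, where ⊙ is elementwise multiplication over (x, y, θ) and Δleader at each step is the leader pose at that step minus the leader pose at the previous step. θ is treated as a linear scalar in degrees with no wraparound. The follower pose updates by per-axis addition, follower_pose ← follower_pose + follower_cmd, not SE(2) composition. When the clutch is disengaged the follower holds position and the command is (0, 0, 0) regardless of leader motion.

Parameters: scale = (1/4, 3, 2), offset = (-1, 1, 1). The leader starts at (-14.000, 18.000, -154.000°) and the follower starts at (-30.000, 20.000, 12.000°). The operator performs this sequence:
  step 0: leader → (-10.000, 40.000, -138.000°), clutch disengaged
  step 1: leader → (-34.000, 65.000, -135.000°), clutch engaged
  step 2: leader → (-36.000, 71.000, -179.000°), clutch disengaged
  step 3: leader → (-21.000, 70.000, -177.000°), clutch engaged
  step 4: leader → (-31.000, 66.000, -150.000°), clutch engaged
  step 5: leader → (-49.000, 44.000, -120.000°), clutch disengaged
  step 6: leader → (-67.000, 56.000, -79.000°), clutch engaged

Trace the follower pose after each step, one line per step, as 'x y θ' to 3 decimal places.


step 0: Δleader=(4.000, 22.000, 16.000°), disengaged; cmd=(0,0,0) → follower holds at (-30.000, 20.000, 12.000°)
step 1: Δleader=(-24.000, 25.000, 3.000°), engaged; cmd=(-7.000, 76.000, 7.000°) → follower=(-37.000, 96.000, 19.000°)
step 2: Δleader=(-2.000, 6.000, -44.000°), disengaged; cmd=(0,0,0) → follower holds at (-37.000, 96.000, 19.000°)
step 3: Δleader=(15.000, -1.000, 2.000°), engaged; cmd=(2.750, -2.000, 5.000°) → follower=(-34.250, 94.000, 24.000°)
step 4: Δleader=(-10.000, -4.000, 27.000°), engaged; cmd=(-3.500, -11.000, 55.000°) → follower=(-37.750, 83.000, 79.000°)
step 5: Δleader=(-18.000, -22.000, 30.000°), disengaged; cmd=(0,0,0) → follower holds at (-37.750, 83.000, 79.000°)
step 6: Δleader=(-18.000, 12.000, 41.000°), engaged; cmd=(-5.500, 37.000, 83.000°) → follower=(-43.250, 120.000, 162.000°)

-30.000 20.000 12.000
-37.000 96.000 19.000
-37.000 96.000 19.000
-34.250 94.000 24.000
-37.750 83.000 79.000
-37.750 83.000 79.000
-43.250 120.000 162.000


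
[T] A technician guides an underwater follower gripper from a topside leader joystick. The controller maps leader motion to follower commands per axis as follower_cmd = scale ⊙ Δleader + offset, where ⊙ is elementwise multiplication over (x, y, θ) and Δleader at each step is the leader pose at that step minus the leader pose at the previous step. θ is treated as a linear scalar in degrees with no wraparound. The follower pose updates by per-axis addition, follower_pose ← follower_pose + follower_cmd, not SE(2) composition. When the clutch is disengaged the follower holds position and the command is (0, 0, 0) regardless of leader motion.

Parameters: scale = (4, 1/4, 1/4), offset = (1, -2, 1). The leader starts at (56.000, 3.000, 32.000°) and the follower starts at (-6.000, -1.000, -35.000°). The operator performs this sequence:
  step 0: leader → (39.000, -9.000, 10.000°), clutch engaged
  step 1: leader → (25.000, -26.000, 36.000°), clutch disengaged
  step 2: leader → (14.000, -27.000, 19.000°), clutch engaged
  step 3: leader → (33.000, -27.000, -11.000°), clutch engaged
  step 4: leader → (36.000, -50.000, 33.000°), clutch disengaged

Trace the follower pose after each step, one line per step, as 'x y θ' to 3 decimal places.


-73.000 -6.000 -39.500
-73.000 -6.000 -39.500
-116.000 -8.250 -42.750
-39.000 -10.250 -49.250
-39.000 -10.250 -49.250

step 0: Δleader=(-17.000, -12.000, -22.000°), engaged; cmd=(-67.000, -5.000, -4.500°) → follower=(-73.000, -6.000, -39.500°)
step 1: Δleader=(-14.000, -17.000, 26.000°), disengaged; cmd=(0,0,0) → follower holds at (-73.000, -6.000, -39.500°)
step 2: Δleader=(-11.000, -1.000, -17.000°), engaged; cmd=(-43.000, -2.250, -3.250°) → follower=(-116.000, -8.250, -42.750°)
step 3: Δleader=(19.000, 0.000, -30.000°), engaged; cmd=(77.000, -2.000, -6.500°) → follower=(-39.000, -10.250, -49.250°)
step 4: Δleader=(3.000, -23.000, 44.000°), disengaged; cmd=(0,0,0) → follower holds at (-39.000, -10.250, -49.250°)


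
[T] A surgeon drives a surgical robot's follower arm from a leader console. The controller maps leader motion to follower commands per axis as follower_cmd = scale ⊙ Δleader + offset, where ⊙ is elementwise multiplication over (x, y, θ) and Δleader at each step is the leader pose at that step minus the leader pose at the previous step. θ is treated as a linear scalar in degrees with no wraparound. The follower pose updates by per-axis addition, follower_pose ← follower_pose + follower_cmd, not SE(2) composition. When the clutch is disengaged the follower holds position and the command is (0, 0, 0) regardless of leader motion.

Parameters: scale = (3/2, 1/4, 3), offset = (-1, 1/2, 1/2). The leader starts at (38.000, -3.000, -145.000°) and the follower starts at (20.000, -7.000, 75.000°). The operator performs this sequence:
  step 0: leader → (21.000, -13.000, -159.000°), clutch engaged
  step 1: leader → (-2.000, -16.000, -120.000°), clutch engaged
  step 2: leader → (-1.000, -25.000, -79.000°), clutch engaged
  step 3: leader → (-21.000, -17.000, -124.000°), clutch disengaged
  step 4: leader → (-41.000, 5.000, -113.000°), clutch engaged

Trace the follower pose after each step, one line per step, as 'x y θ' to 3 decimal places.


step 0: Δleader=(-17.000, -10.000, -14.000°), engaged; cmd=(-26.500, -2.000, -41.500°) → follower=(-6.500, -9.000, 33.500°)
step 1: Δleader=(-23.000, -3.000, 39.000°), engaged; cmd=(-35.500, -0.250, 117.500°) → follower=(-42.000, -9.250, 151.000°)
step 2: Δleader=(1.000, -9.000, 41.000°), engaged; cmd=(0.500, -1.750, 123.500°) → follower=(-41.500, -11.000, 274.500°)
step 3: Δleader=(-20.000, 8.000, -45.000°), disengaged; cmd=(0,0,0) → follower holds at (-41.500, -11.000, 274.500°)
step 4: Δleader=(-20.000, 22.000, 11.000°), engaged; cmd=(-31.000, 6.000, 33.500°) → follower=(-72.500, -5.000, 308.000°)

-6.500 -9.000 33.500
-42.000 -9.250 151.000
-41.500 -11.000 274.500
-41.500 -11.000 274.500
-72.500 -5.000 308.000


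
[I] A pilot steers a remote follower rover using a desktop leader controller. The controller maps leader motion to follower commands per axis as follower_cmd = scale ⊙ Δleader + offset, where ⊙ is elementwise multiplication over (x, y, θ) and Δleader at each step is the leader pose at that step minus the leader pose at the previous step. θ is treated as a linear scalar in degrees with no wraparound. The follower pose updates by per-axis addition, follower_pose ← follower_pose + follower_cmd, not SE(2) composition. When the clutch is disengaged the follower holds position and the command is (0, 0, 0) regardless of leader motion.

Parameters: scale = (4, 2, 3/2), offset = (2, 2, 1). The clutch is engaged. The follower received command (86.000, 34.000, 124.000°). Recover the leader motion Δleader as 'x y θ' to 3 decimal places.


axis x: (86.000 − 2) / (4) = 21.000
axis y: (34.000 − 2) / (2) = 16.000
axis θ: (124.000 − 1) / (3/2) = 82.000

21.000 16.000 82.000


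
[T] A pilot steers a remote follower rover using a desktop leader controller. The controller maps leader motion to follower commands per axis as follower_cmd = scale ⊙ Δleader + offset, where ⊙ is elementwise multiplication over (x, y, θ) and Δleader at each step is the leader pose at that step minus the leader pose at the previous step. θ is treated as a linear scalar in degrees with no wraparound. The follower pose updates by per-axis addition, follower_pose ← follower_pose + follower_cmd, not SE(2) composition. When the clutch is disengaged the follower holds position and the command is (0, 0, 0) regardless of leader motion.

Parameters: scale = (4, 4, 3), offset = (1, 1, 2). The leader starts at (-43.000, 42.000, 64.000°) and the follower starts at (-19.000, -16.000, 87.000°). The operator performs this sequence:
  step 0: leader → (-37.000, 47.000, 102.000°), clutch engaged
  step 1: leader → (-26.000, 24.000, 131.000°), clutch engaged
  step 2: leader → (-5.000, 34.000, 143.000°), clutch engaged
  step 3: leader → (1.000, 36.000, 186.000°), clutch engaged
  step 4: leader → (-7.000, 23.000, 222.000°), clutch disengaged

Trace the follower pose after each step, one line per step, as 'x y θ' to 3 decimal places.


step 0: Δleader=(6.000, 5.000, 38.000°), engaged; cmd=(25.000, 21.000, 116.000°) → follower=(6.000, 5.000, 203.000°)
step 1: Δleader=(11.000, -23.000, 29.000°), engaged; cmd=(45.000, -91.000, 89.000°) → follower=(51.000, -86.000, 292.000°)
step 2: Δleader=(21.000, 10.000, 12.000°), engaged; cmd=(85.000, 41.000, 38.000°) → follower=(136.000, -45.000, 330.000°)
step 3: Δleader=(6.000, 2.000, 43.000°), engaged; cmd=(25.000, 9.000, 131.000°) → follower=(161.000, -36.000, 461.000°)
step 4: Δleader=(-8.000, -13.000, 36.000°), disengaged; cmd=(0,0,0) → follower holds at (161.000, -36.000, 461.000°)

6.000 5.000 203.000
51.000 -86.000 292.000
136.000 -45.000 330.000
161.000 -36.000 461.000
161.000 -36.000 461.000


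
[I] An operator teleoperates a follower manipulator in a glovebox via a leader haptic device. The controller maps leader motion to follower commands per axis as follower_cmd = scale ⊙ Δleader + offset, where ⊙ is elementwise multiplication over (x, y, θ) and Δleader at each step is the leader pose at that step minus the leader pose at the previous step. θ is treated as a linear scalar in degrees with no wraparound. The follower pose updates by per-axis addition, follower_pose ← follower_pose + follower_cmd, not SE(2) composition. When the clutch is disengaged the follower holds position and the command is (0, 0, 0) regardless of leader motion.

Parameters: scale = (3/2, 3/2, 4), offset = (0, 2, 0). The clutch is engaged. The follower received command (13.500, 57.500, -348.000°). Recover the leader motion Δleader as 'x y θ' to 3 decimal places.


9.000 37.000 -87.000

axis x: (13.500 − 0) / (3/2) = 9.000
axis y: (57.500 − 2) / (3/2) = 37.000
axis θ: (-348.000 − 0) / (4) = -87.000


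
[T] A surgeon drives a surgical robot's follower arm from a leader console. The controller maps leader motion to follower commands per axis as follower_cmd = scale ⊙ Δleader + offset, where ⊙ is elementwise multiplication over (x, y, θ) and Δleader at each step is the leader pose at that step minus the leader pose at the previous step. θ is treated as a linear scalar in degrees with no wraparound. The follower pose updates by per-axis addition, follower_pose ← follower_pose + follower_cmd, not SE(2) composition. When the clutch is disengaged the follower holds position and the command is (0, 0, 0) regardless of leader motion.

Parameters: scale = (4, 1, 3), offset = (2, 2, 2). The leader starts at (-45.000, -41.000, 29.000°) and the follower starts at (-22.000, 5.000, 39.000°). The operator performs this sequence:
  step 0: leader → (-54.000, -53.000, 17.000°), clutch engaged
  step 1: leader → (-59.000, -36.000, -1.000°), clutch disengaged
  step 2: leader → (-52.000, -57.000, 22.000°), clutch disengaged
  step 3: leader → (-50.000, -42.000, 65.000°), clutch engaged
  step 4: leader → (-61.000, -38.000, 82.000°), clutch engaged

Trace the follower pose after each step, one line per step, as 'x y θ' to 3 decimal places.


step 0: Δleader=(-9.000, -12.000, -12.000°), engaged; cmd=(-34.000, -10.000, -34.000°) → follower=(-56.000, -5.000, 5.000°)
step 1: Δleader=(-5.000, 17.000, -18.000°), disengaged; cmd=(0,0,0) → follower holds at (-56.000, -5.000, 5.000°)
step 2: Δleader=(7.000, -21.000, 23.000°), disengaged; cmd=(0,0,0) → follower holds at (-56.000, -5.000, 5.000°)
step 3: Δleader=(2.000, 15.000, 43.000°), engaged; cmd=(10.000, 17.000, 131.000°) → follower=(-46.000, 12.000, 136.000°)
step 4: Δleader=(-11.000, 4.000, 17.000°), engaged; cmd=(-42.000, 6.000, 53.000°) → follower=(-88.000, 18.000, 189.000°)

-56.000 -5.000 5.000
-56.000 -5.000 5.000
-56.000 -5.000 5.000
-46.000 12.000 136.000
-88.000 18.000 189.000


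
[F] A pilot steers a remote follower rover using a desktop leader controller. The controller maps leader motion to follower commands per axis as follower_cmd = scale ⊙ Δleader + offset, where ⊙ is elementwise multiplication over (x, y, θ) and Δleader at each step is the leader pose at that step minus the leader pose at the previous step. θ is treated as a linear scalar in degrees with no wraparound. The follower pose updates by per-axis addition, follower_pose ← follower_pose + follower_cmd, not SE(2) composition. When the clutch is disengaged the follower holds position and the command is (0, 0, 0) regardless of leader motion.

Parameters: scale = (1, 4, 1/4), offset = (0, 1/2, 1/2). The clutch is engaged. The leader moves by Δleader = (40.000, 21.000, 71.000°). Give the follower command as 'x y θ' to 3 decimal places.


axis x: 1·40.000 + 0 = 40.000
axis y: 4·21.000 + 1/2 = 84.500
axis θ: 1/4·71.000 + 1/2 = 18.250

40.000 84.500 18.250


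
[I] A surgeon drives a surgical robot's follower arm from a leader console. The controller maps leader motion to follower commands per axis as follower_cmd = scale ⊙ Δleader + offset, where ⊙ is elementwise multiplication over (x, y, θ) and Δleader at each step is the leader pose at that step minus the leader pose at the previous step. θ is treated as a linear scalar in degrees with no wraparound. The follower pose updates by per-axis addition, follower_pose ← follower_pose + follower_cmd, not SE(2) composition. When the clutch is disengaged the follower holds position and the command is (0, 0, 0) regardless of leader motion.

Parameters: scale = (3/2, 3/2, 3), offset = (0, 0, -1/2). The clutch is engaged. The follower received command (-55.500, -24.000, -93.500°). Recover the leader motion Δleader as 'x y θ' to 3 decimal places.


axis x: (-55.500 − 0) / (3/2) = -37.000
axis y: (-24.000 − 0) / (3/2) = -16.000
axis θ: (-93.500 − -1/2) / (3) = -31.000

-37.000 -16.000 -31.000


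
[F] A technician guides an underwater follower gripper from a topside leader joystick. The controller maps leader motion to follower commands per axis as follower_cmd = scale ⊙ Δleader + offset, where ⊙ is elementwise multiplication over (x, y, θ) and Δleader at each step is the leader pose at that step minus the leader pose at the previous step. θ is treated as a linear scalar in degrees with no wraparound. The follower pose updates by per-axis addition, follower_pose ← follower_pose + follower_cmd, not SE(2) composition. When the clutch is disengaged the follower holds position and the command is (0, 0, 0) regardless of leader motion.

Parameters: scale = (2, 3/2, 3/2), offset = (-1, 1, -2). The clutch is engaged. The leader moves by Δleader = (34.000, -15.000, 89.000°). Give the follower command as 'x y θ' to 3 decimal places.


axis x: 2·34.000 + -1 = 67.000
axis y: 3/2·-15.000 + 1 = -21.500
axis θ: 3/2·89.000 + -2 = 131.500

67.000 -21.500 131.500


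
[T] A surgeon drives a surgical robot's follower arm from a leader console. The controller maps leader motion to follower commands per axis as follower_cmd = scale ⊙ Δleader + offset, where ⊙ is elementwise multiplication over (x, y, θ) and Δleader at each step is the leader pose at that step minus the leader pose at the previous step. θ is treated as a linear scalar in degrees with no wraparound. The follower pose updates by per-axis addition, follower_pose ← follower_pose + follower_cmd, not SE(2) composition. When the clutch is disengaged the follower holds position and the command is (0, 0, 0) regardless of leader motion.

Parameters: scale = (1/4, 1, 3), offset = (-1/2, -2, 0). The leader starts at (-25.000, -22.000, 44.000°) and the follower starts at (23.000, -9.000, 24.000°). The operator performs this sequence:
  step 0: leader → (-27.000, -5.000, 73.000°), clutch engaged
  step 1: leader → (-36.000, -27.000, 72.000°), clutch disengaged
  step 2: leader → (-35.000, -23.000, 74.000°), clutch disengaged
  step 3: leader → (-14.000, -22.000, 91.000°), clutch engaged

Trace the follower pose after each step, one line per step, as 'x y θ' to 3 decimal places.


22.000 6.000 111.000
22.000 6.000 111.000
22.000 6.000 111.000
26.750 5.000 162.000

step 0: Δleader=(-2.000, 17.000, 29.000°), engaged; cmd=(-1.000, 15.000, 87.000°) → follower=(22.000, 6.000, 111.000°)
step 1: Δleader=(-9.000, -22.000, -1.000°), disengaged; cmd=(0,0,0) → follower holds at (22.000, 6.000, 111.000°)
step 2: Δleader=(1.000, 4.000, 2.000°), disengaged; cmd=(0,0,0) → follower holds at (22.000, 6.000, 111.000°)
step 3: Δleader=(21.000, 1.000, 17.000°), engaged; cmd=(4.750, -1.000, 51.000°) → follower=(26.750, 5.000, 162.000°)


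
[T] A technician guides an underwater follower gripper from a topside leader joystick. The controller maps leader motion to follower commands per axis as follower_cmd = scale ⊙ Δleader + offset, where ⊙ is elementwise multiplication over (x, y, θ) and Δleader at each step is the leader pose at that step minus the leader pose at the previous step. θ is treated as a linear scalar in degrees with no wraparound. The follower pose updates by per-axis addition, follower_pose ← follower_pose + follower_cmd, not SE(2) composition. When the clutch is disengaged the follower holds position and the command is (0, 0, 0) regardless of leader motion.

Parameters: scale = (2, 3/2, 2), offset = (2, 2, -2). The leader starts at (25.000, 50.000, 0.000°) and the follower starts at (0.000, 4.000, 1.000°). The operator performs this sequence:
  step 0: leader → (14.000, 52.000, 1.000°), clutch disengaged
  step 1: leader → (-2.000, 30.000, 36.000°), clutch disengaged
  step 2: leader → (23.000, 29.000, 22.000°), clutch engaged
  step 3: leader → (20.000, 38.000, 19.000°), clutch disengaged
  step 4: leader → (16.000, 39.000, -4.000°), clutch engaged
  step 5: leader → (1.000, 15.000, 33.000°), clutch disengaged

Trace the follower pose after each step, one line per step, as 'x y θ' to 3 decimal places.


step 0: Δleader=(-11.000, 2.000, 1.000°), disengaged; cmd=(0,0,0) → follower holds at (0.000, 4.000, 1.000°)
step 1: Δleader=(-16.000, -22.000, 35.000°), disengaged; cmd=(0,0,0) → follower holds at (0.000, 4.000, 1.000°)
step 2: Δleader=(25.000, -1.000, -14.000°), engaged; cmd=(52.000, 0.500, -30.000°) → follower=(52.000, 4.500, -29.000°)
step 3: Δleader=(-3.000, 9.000, -3.000°), disengaged; cmd=(0,0,0) → follower holds at (52.000, 4.500, -29.000°)
step 4: Δleader=(-4.000, 1.000, -23.000°), engaged; cmd=(-6.000, 3.500, -48.000°) → follower=(46.000, 8.000, -77.000°)
step 5: Δleader=(-15.000, -24.000, 37.000°), disengaged; cmd=(0,0,0) → follower holds at (46.000, 8.000, -77.000°)

0.000 4.000 1.000
0.000 4.000 1.000
52.000 4.500 -29.000
52.000 4.500 -29.000
46.000 8.000 -77.000
46.000 8.000 -77.000


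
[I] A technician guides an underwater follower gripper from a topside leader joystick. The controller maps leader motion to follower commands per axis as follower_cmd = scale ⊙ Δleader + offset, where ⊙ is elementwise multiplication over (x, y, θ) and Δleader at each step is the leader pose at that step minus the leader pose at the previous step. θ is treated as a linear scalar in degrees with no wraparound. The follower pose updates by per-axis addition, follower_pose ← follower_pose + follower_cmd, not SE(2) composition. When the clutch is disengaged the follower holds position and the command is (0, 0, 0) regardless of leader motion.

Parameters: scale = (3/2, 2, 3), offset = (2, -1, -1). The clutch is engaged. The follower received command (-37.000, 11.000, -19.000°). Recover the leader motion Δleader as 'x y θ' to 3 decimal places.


axis x: (-37.000 − 2) / (3/2) = -26.000
axis y: (11.000 − -1) / (2) = 6.000
axis θ: (-19.000 − -1) / (3) = -6.000

-26.000 6.000 -6.000


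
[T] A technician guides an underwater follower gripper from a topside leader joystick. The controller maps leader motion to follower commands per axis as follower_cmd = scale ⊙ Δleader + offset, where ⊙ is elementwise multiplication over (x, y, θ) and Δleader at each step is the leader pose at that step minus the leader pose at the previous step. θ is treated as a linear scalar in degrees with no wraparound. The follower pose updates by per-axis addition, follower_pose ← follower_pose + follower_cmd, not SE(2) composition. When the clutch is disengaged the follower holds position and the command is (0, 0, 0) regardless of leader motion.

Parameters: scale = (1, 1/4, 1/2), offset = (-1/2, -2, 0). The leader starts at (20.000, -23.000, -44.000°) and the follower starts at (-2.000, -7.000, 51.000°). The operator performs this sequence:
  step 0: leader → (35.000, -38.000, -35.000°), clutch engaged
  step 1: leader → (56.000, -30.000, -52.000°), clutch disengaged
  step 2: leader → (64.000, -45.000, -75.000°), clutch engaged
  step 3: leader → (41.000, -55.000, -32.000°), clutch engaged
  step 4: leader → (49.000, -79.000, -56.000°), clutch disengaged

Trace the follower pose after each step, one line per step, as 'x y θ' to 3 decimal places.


step 0: Δleader=(15.000, -15.000, 9.000°), engaged; cmd=(14.500, -5.750, 4.500°) → follower=(12.500, -12.750, 55.500°)
step 1: Δleader=(21.000, 8.000, -17.000°), disengaged; cmd=(0,0,0) → follower holds at (12.500, -12.750, 55.500°)
step 2: Δleader=(8.000, -15.000, -23.000°), engaged; cmd=(7.500, -5.750, -11.500°) → follower=(20.000, -18.500, 44.000°)
step 3: Δleader=(-23.000, -10.000, 43.000°), engaged; cmd=(-23.500, -4.500, 21.500°) → follower=(-3.500, -23.000, 65.500°)
step 4: Δleader=(8.000, -24.000, -24.000°), disengaged; cmd=(0,0,0) → follower holds at (-3.500, -23.000, 65.500°)

12.500 -12.750 55.500
12.500 -12.750 55.500
20.000 -18.500 44.000
-3.500 -23.000 65.500
-3.500 -23.000 65.500


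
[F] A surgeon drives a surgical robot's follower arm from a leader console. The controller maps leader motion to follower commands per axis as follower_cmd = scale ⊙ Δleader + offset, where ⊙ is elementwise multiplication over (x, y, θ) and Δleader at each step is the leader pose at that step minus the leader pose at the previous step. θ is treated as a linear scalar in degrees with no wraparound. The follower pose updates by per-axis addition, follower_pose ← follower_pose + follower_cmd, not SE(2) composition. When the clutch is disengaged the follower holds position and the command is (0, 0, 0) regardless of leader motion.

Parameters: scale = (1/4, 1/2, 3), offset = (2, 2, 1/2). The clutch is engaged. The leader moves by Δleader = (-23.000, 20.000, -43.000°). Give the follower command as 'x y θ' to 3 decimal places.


axis x: 1/4·-23.000 + 2 = -3.750
axis y: 1/2·20.000 + 2 = 12.000
axis θ: 3·-43.000 + 1/2 = -128.500

-3.750 12.000 -128.500


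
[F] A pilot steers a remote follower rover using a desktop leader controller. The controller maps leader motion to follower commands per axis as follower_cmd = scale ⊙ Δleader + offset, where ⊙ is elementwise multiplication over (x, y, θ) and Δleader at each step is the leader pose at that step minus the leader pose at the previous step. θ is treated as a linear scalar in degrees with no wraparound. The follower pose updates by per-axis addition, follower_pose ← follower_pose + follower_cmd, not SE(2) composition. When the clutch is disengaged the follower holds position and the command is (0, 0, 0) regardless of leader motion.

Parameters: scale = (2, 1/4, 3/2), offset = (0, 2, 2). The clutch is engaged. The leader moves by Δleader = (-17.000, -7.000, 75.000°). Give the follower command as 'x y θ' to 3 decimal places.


axis x: 2·-17.000 + 0 = -34.000
axis y: 1/4·-7.000 + 2 = 0.250
axis θ: 3/2·75.000 + 2 = 114.500

-34.000 0.250 114.500


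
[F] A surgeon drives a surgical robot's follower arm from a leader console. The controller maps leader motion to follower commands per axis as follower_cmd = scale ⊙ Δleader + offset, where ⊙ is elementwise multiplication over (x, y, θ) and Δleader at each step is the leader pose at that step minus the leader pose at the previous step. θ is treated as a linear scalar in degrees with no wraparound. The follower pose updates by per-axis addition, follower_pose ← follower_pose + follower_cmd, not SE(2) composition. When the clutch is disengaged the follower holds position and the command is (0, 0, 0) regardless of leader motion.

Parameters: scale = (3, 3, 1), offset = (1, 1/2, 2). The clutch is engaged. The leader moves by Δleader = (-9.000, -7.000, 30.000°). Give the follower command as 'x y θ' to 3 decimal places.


-26.000 -20.500 32.000

axis x: 3·-9.000 + 1 = -26.000
axis y: 3·-7.000 + 1/2 = -20.500
axis θ: 1·30.000 + 2 = 32.000


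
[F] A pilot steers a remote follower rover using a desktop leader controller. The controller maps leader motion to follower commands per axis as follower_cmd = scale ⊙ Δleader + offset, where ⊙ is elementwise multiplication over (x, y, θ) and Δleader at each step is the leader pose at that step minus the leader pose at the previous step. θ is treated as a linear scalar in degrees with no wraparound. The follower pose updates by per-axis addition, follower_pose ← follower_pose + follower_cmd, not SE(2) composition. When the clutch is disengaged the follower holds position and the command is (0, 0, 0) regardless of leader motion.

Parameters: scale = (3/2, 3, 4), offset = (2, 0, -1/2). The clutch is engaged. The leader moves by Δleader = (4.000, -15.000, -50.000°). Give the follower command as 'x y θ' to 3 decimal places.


axis x: 3/2·4.000 + 2 = 8.000
axis y: 3·-15.000 + 0 = -45.000
axis θ: 4·-50.000 + -1/2 = -200.500

8.000 -45.000 -200.500


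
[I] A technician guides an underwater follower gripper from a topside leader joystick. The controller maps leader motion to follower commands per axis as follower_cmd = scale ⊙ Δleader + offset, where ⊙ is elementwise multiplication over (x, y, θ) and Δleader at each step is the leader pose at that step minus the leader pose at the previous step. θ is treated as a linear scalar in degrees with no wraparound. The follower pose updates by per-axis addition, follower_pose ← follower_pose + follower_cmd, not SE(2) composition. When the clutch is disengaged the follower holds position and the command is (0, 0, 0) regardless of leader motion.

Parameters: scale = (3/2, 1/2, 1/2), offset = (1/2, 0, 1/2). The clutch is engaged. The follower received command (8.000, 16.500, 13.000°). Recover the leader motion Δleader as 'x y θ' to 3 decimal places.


axis x: (8.000 − 1/2) / (3/2) = 5.000
axis y: (16.500 − 0) / (1/2) = 33.000
axis θ: (13.000 − 1/2) / (1/2) = 25.000

5.000 33.000 25.000


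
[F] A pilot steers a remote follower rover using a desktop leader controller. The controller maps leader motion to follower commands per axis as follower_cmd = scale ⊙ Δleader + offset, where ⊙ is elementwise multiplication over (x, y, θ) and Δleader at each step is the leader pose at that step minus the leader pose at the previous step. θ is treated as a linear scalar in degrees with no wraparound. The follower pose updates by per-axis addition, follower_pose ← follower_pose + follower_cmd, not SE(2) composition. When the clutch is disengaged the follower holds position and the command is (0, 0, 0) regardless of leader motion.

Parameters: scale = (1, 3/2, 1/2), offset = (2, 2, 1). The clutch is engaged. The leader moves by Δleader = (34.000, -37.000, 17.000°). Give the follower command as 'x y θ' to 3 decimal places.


axis x: 1·34.000 + 2 = 36.000
axis y: 3/2·-37.000 + 2 = -53.500
axis θ: 1/2·17.000 + 1 = 9.500

36.000 -53.500 9.500


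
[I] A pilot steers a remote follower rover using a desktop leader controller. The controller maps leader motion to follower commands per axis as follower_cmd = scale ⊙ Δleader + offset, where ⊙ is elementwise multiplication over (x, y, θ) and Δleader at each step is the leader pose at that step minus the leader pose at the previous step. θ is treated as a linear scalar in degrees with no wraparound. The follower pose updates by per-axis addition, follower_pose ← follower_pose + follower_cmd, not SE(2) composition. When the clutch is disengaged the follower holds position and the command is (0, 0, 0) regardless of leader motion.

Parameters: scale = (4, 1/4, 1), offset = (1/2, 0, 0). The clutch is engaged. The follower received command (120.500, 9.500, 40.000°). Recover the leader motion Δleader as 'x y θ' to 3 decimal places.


axis x: (120.500 − 1/2) / (4) = 30.000
axis y: (9.500 − 0) / (1/4) = 38.000
axis θ: (40.000 − 0) / (1) = 40.000

30.000 38.000 40.000


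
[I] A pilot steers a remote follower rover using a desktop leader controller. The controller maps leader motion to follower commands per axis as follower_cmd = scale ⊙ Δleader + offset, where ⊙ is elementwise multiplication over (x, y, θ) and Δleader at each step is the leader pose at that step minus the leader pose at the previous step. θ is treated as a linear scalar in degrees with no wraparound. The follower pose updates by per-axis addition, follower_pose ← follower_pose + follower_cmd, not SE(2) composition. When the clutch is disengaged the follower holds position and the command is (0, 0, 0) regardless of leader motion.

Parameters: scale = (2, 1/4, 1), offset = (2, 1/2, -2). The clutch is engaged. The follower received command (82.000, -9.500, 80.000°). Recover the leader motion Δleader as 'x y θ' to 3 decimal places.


40.000 -40.000 82.000

axis x: (82.000 − 2) / (2) = 40.000
axis y: (-9.500 − 1/2) / (1/4) = -40.000
axis θ: (80.000 − -2) / (1) = 82.000


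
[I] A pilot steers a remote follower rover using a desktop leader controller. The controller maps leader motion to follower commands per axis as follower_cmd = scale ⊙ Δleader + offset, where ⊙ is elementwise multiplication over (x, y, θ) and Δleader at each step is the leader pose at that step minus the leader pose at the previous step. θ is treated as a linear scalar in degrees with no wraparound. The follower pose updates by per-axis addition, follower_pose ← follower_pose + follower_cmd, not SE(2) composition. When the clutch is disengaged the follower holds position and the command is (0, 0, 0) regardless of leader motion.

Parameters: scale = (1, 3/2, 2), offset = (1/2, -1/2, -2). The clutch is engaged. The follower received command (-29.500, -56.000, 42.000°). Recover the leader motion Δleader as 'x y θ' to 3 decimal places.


-30.000 -37.000 22.000

axis x: (-29.500 − 1/2) / (1) = -30.000
axis y: (-56.000 − -1/2) / (3/2) = -37.000
axis θ: (42.000 − -2) / (2) = 22.000


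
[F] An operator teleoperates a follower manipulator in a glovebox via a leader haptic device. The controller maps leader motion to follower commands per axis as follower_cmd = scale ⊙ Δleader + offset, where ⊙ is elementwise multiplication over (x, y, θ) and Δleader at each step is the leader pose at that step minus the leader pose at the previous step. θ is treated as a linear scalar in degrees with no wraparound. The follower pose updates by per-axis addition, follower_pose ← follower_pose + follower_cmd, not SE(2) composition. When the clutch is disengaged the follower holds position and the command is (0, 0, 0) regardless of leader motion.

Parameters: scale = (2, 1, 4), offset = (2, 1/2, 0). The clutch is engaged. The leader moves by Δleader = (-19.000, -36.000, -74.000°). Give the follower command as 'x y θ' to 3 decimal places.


axis x: 2·-19.000 + 2 = -36.000
axis y: 1·-36.000 + 1/2 = -35.500
axis θ: 4·-74.000 + 0 = -296.000

-36.000 -35.500 -296.000


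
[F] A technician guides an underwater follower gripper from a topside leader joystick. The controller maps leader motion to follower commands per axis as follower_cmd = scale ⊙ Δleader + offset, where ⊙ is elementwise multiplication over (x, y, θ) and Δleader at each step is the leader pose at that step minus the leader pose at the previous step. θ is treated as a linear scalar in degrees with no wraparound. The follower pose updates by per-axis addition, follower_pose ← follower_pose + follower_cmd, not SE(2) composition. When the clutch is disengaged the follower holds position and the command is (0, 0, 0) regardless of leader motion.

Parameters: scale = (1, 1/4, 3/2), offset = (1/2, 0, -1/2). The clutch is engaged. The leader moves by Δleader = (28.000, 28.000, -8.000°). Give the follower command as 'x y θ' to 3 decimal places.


28.500 7.000 -12.500

axis x: 1·28.000 + 1/2 = 28.500
axis y: 1/4·28.000 + 0 = 7.000
axis θ: 3/2·-8.000 + -1/2 = -12.500


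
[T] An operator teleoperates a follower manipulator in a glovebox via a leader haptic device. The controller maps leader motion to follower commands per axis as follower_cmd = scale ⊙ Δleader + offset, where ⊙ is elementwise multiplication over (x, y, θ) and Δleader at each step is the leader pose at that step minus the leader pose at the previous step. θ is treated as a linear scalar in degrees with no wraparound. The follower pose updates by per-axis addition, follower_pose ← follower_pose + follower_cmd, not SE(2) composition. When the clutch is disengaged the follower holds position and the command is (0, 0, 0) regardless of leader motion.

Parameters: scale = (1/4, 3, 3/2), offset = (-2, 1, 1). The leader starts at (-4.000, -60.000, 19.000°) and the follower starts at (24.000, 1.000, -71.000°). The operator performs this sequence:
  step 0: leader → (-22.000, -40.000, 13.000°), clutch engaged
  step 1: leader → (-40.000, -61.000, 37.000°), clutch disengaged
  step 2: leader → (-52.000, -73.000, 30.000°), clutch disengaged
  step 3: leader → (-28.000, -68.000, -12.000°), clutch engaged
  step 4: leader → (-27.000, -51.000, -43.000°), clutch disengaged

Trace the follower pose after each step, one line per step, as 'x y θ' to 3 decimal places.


17.500 62.000 -79.000
17.500 62.000 -79.000
17.500 62.000 -79.000
21.500 78.000 -141.000
21.500 78.000 -141.000

step 0: Δleader=(-18.000, 20.000, -6.000°), engaged; cmd=(-6.500, 61.000, -8.000°) → follower=(17.500, 62.000, -79.000°)
step 1: Δleader=(-18.000, -21.000, 24.000°), disengaged; cmd=(0,0,0) → follower holds at (17.500, 62.000, -79.000°)
step 2: Δleader=(-12.000, -12.000, -7.000°), disengaged; cmd=(0,0,0) → follower holds at (17.500, 62.000, -79.000°)
step 3: Δleader=(24.000, 5.000, -42.000°), engaged; cmd=(4.000, 16.000, -62.000°) → follower=(21.500, 78.000, -141.000°)
step 4: Δleader=(1.000, 17.000, -31.000°), disengaged; cmd=(0,0,0) → follower holds at (21.500, 78.000, -141.000°)
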